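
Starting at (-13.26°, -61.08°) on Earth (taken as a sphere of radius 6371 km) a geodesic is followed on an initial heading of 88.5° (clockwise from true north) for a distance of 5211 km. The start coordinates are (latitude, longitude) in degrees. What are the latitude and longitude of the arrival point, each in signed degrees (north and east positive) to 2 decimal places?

-7.95°, -13.64°

Angular distance δ = d/R = 5211/6371 = 0.81792 rad; initial bearing θ = 1.5446 rad.
sin φ₂ = sin φ₁ cos δ + cos φ₁ sin δ cos θ = (-0.2294)(0.6837) + (0.9733)(0.7297)(0.0262) = -0.1382, so φ₂ = -7.95°.
Δλ = atan2(sin θ sin δ cos φ₁, cos δ − sin φ₁ sin φ₂) = atan2(0.7100, 0.6520) = 47.438°.
λ₂ = -61.080° + 47.438° = -13.64°.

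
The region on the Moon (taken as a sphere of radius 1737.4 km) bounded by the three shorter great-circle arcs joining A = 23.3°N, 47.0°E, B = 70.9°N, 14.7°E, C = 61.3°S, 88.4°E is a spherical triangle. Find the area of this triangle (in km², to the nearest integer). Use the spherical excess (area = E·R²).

546796 km²

Side lengths (central angles): a = 2.4731, b = 1.5869, c = 0.8921 rad; semiperimeter s = 2.4760.
By l'Huilier's theorem, tan(E/4) = √[tan(s/2) tan((s−a)/2) tan((s−b)/2) tan((s−c)/2)], giving spherical excess E = 0.1811 rad.
Area = E·R² = 0.1811 × (1737.4)² ≈ 546796 km².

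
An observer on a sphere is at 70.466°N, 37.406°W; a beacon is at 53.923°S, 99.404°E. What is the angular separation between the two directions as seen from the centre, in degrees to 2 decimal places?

In radians: φ₁ = 1.2299, φ₂ = -0.9411, Δλ = 136.810° = 2.3878 rad.
cos c = sin φ₁ sin φ₂ + cos φ₁ cos φ₂ cos Δλ = (0.9424)(-0.8082) + (0.3344)(0.5889)(-0.7291) = -0.90526,
so c = arccos(-0.90526) = 2.70280 rad.
So the angular separation is 154.86°.

154.86°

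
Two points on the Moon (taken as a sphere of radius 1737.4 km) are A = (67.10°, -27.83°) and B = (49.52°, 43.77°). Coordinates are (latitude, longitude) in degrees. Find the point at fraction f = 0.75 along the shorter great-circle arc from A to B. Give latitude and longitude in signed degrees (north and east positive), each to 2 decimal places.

56.92°, 33.29°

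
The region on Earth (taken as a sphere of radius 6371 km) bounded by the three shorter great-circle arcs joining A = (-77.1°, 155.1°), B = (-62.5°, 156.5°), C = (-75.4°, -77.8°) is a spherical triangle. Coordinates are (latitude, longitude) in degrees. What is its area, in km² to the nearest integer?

Side lengths (central angles): a = 0.6593, b = 0.4291, c = 0.2549 rad; semiperimeter s = 0.6716.
By l'Huilier's theorem, tan(E/4) = √[tan(s/2) tan((s−a)/2) tan((s−b)/2) tan((s−c)/2)], giving spherical excess E = 0.0299 rad.
Area = E·R² = 0.0299 × (6371)² ≈ 1212021 km².

1212021 km²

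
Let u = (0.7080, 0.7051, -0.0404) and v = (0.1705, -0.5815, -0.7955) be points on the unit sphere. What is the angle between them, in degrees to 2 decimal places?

u·v = -0.2572; |u| = 1.0000, |v| = 1.0000.
cos θ = (u·v)/(|u||v|) = -0.2572, so θ = 104.90°.

104.90°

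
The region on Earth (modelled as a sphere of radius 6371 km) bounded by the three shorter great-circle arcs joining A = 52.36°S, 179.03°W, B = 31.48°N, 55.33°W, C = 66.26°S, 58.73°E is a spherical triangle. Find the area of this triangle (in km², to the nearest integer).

89264595 km²

Side lengths (central angles): a = 2.2370, b = 0.9351, c = 2.3497 rad; semiperimeter s = 2.7609.
By l'Huilier's theorem, tan(E/4) = √[tan(s/2) tan((s−a)/2) tan((s−b)/2) tan((s−c)/2)], giving spherical excess E = 2.1992 rad.
Area = E·R² = 2.1992 × (6371)² ≈ 89264595 km².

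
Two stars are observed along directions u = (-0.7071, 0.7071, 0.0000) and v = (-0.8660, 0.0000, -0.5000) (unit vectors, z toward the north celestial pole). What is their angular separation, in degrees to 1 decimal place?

u·v = 0.6123; |u| = 1.0000, |v| = 1.0000.
cos θ = (u·v)/(|u||v|) = 0.6124, so θ = 52.2°.

52.2°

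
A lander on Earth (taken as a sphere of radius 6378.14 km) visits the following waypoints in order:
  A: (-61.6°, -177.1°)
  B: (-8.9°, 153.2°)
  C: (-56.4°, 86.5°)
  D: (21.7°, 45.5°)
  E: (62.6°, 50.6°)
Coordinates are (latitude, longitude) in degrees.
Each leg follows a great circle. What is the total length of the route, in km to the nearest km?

28196 km

Leg A→B: central angle 0.9953 rad, distance 6348.1 km.
Leg B→C: central angle 1.2184 rad, distance 7771.3 km.
Leg C→D: central angle 1.4906 rad, distance 9507.4 km.
Leg D→E: central angle 0.7164 rad, distance 4569.4 km.
Total: 6348.1 + 7771.3 + 9507.4 + 4569.4 ≈ 28196 km.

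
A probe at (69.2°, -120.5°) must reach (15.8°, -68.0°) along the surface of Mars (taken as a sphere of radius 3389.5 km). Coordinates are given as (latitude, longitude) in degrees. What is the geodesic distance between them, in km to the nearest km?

3694 km

With latitudes φ₁ = 69.200°, φ₂ = 15.800° and longitude difference Δλ = 52.500°:
Haversine: a = sin²(Δφ/2) + cos φ₁ cos φ₂ sin²(Δλ/2) = 0.2019 + (0.3551)(0.9622)(0.1956) = 0.26873.
Central angle c = 2·arcsin(√a) = 1.08994 rad.
Distance = R·c = 3389.5 × 1.0899 ≈ 3694 km.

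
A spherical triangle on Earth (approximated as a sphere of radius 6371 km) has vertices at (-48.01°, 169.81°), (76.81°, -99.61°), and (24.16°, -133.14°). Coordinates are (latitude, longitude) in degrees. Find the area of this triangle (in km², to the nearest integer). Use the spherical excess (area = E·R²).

30960992 km²

Side lengths (central angles): a = 0.9618, b = 1.5430, c = 2.3821 rad; semiperimeter s = 2.4435.
By l'Huilier's theorem, tan(E/4) = √[tan(s/2) tan((s−a)/2) tan((s−b)/2) tan((s−c)/2)], giving spherical excess E = 0.7628 rad.
Area = E·R² = 0.7628 × (6371)² ≈ 30960992 km².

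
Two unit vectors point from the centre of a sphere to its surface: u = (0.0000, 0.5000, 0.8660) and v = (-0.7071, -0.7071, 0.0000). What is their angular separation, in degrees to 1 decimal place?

110.7°

u·v = -0.3535; |u| = 1.0000, |v| = 1.0000.
cos θ = (u·v)/(|u||v|) = -0.3536, so θ = 110.7°.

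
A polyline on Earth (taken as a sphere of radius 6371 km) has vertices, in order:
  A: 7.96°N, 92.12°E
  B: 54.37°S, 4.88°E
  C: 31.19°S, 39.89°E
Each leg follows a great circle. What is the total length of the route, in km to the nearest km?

14328 km

Leg A→B: central angle 1.6557 rad, distance 10548.3 km.
Leg B→C: central angle 0.5933 rad, distance 3779.9 km.
Total: 10548.3 + 3779.9 ≈ 14328 km.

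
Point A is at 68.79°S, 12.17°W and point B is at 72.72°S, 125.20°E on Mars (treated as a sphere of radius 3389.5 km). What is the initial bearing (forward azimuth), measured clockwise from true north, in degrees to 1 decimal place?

With φ₁ = -1.2006, φ₂ = -1.2692, Δλ = 2.3976 rad, the forward-azimuth formula gives
θ = atan2( sin Δλ cos φ₂ , cos φ₁ sin φ₂ − sin φ₁ cos φ₂ cos Δλ ) = atan2(0.2012, -0.5492) = 159.88°.
So the initial bearing is 159.9°.

159.9°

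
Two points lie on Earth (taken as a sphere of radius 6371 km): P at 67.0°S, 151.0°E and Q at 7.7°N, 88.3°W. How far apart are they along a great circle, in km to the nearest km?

12090 km

Let φ₁ = -1.1694 rad, φ₂ = 0.1344 rad, and Δλ = 2.1066 rad.
cos c = sin φ₁ sin φ₂ + cos φ₁ cos φ₂ cos Δλ = (-0.9205)(0.1340) + (0.3907)(0.9910)(-0.5105) = -0.32102,
so c = arccos(-0.32102) = 1.89760 rad.
Distance = R·c = 6371 × 1.8976 ≈ 12090 km.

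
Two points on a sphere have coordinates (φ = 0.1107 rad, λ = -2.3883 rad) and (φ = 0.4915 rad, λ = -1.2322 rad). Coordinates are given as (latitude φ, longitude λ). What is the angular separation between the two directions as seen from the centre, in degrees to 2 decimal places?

With latitudes φ₁ = 6.343°, φ₂ = 28.161° and longitude difference Δλ = 66.240°:
cos c = sin φ₁ sin φ₂ + cos φ₁ cos φ₂ cos Δλ = (0.1105)(0.4719) + (0.9939)(0.8816)(0.4029) = 0.40518,
so c = arccos(0.40518) = 1.15362 rad.
So the angular separation is 66.10°.

66.10°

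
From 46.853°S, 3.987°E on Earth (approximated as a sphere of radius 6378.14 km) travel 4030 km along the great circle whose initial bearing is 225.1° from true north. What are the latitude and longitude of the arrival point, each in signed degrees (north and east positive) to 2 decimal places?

-60.91°, -55.39°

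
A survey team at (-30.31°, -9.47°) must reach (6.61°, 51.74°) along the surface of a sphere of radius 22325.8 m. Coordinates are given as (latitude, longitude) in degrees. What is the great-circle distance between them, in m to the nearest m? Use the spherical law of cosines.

26969 m

In radians: φ₁ = -0.5290, φ₂ = 0.1154, Δλ = 61.210° = 1.0683 rad.
cos c = sin φ₁ sin φ₂ + cos φ₁ cos φ₂ cos Δλ = (-0.5047)(0.1151) + (0.8633)(0.9934)(0.4816) = 0.35491,
so c = arccos(0.35491) = 1.20798 rad.
Distance = R·c = 22325.8 × 1.2080 ≈ 26969 m.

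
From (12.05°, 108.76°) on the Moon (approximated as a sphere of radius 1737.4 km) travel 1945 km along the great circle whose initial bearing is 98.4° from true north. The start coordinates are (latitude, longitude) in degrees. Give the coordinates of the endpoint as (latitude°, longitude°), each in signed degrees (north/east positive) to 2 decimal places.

-2.15°, 171.74°

Angular distance δ = d/R = 1945/1737.4 = 1.11949 rad; initial bearing θ = 1.7174 rad.
sin φ₂ = sin φ₁ cos δ + cos φ₁ sin δ cos θ = (0.2088)(0.4361) + (0.9780)(0.8999)(-0.1461) = -0.0375, so φ₂ = -2.15°.
Δλ = atan2(sin θ sin δ cos φ₁, cos δ − sin φ₁ sin φ₂) = atan2(0.8706, 0.4440) = 62.980°.
λ₂ = 108.760° + 62.980° = 171.74°.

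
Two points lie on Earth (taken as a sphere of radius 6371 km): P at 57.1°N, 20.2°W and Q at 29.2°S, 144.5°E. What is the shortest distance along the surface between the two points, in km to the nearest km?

16691 km

Let φ₁ = 0.9966 rad, φ₂ = -0.5096 rad, and Δλ = 2.8746 rad.
cos c = sin φ₁ sin φ₂ + cos φ₁ cos φ₂ cos Δλ = (0.8396)(-0.4879) + (0.5432)(0.8729)(-0.9646) = -0.86696,
so c = arccos(-0.86696) = 2.61987 rad.
Distance = R·c = 6371 × 2.6199 ≈ 16691 km.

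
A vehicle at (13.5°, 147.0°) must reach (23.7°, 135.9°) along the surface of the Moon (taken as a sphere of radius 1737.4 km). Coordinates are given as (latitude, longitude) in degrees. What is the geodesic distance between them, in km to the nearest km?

In radians: φ₁ = 0.2356, φ₂ = 0.4136, Δλ = -11.100° = -0.1937 rad.
Haversine: a = sin²(Δφ/2) + cos φ₁ cos φ₂ sin²(Δλ/2) = 0.0079 + (0.9724)(0.9157)(0.0094) = 0.01623.
Central angle c = 2·arcsin(√a) = 0.25549 rad.
Distance = R·c = 1737.4 × 0.2555 ≈ 444 km.

444 km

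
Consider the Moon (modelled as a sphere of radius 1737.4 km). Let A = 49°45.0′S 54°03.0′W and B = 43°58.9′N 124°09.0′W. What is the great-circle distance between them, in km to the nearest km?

In radians: φ₁ = -0.8683, φ₂ = 0.7676, Δλ = -70.100° = -1.2235 rad.
cos c = sin φ₁ sin φ₂ + cos φ₁ cos φ₂ cos Δλ = (-0.7632)(0.6944) + (0.6461)(0.7196)(0.3404) = -0.37176,
so c = arccos(-0.37176) = 1.95170 rad.
Distance = R·c = 1737.4 × 1.9517 ≈ 3391 km.

3391 km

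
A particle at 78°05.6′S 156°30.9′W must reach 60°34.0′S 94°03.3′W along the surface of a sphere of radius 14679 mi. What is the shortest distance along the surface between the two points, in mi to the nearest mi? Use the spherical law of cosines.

In radians: φ₁ = -1.3630, φ₂ = -1.0571, Δλ = 62.460° = 1.0901 rad.
cos c = sin φ₁ sin φ₂ + cos φ₁ cos φ₂ cos Δλ = (-0.9785)(-0.8709) + (0.2063)(0.4914)(0.4624) = 0.89907,
so c = arccos(0.89907) = 0.45316 rad.
Distance = R·c = 14679 × 0.4532 ≈ 6652 mi.

6652 mi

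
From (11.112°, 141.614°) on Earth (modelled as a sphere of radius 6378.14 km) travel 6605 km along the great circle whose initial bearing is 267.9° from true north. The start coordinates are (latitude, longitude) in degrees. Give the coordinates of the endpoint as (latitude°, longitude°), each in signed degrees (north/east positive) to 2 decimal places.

3.86°, 82.12°

Angular distance δ = d/R = 6605/6378.14 = 1.03557 rad; initial bearing θ = 4.6757 rad.
sin φ₂ = sin φ₁ cos δ + cos φ₁ sin δ cos θ = (0.1927)(0.5100) + (0.9813)(0.8602)(-0.0366) = 0.0674, so φ₂ = 3.86°.
Δλ = atan2(sin θ sin δ cos φ₁, cos δ − sin φ₁ sin φ₂) = atan2(-0.8435, 0.4971) = -59.489°.
λ₂ = 141.614° − 59.489° = 82.12°.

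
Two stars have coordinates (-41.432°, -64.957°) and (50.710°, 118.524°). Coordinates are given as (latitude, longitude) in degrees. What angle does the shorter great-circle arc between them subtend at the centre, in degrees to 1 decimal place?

170.4°

Let φ₁ = -0.7231 rad, φ₂ = 0.8851 rad, and Δλ = -3.0808 rad.
Haversine: a = sin²(Δφ/2) + cos φ₁ cos φ₂ sin²(Δλ/2) = 0.5187 + (0.7497)(0.6332)(0.9991) = 0.99302.
Central angle c = 2·arcsin(√a) = 2.97432 rad.
So the angular separation is 170.4°.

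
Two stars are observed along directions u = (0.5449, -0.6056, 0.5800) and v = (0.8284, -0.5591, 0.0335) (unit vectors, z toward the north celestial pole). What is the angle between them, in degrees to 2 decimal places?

u·v = 0.8094; |u| = 1.0000, |v| = 1.0000.
cos θ = (u·v)/(|u||v|) = 0.8094, so θ = 35.96°.

35.96°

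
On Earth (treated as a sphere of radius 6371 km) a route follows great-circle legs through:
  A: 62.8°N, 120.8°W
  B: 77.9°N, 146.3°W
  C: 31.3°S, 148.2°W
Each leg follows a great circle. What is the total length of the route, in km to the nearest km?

Leg A→B: central angle 0.2973 rad, distance 1893.9 km.
Leg B→C: central angle 1.9060 rad, distance 12143.2 km.
Total: 1893.9 + 12143.2 ≈ 14037 km.

14037 km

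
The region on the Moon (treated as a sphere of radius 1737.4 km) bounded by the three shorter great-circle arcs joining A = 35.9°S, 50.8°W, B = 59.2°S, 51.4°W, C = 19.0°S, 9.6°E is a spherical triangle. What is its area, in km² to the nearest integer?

Side lengths (central angles): a = 1.0305, b = 0.9652, c = 0.4067 rad; semiperimeter s = 1.2012.
By l'Huilier's theorem, tan(E/4) = √[tan(s/2) tan((s−a)/2) tan((s−b)/2) tan((s−c)/2)], giving spherical excess E = 0.2158 rad.
Area = E·R² = 0.2158 × (1737.4)² ≈ 651339 km².

651339 km²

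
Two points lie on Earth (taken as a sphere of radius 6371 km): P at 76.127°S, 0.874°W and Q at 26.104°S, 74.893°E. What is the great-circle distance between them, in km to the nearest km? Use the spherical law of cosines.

With latitudes φ₁ = -76.127°, φ₂ = -26.104° and longitude difference Δλ = 75.767°:
cos c = sin φ₁ sin φ₂ + cos φ₁ cos φ₂ cos Δλ = (-0.9708)(-0.4400) + (0.2398)(0.8980)(0.2459) = 0.48010,
so c = arccos(0.48010) = 1.07002 rad.
Distance = R·c = 6371 × 1.0700 ≈ 6817 km.

6817 km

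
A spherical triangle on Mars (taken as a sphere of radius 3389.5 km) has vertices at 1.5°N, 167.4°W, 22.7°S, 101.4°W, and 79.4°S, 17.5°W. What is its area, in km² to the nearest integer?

10645765 km²

Side lengths (central angles): a = 1.1622, b = 1.7567, c = 1.1972 rad; semiperimeter s = 2.0580.
By l'Huilier's theorem, tan(E/4) = √[tan(s/2) tan((s−a)/2) tan((s−b)/2) tan((s−c)/2)], giving spherical excess E = 0.9266 rad.
Area = E·R² = 0.9266 × (3389.5)² ≈ 10645765 km².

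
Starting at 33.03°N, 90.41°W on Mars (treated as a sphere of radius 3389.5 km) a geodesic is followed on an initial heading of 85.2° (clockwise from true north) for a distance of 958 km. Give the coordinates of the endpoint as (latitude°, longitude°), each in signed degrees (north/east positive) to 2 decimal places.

32.89°, -71.08°

Angular distance δ = d/R = 958/3389.5 = 0.28264 rad; initial bearing θ = 1.4870 rad.
sin φ₂ = sin φ₁ cos δ + cos φ₁ sin δ cos θ = (0.5451)(0.9603) + (0.8384)(0.2789)(0.0837) = 0.5430, so φ₂ = 32.89°.
Δλ = atan2(sin θ sin δ cos φ₁, cos δ − sin φ₁ sin φ₂) = atan2(0.2330, 0.6643) = 19.327°.
λ₂ = -90.410° + 19.327° = -71.08°.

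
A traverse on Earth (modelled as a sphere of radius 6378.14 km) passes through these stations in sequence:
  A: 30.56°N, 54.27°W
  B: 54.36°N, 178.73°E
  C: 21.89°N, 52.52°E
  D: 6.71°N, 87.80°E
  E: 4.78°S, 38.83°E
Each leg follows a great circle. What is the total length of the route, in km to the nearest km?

Leg A→B: central angle 1.4593 rad, distance 9307.8 km.
Leg B→C: central angle 1.5872 rad, distance 10123.4 km.
Leg C→D: central angle 0.6504 rad, distance 4148.2 km.
Leg D→E: central angle 0.8764 rad, distance 5589.5 km.
Total: 9307.8 + 10123.4 + 4148.2 + 5589.5 ≈ 29169 km.

29169 km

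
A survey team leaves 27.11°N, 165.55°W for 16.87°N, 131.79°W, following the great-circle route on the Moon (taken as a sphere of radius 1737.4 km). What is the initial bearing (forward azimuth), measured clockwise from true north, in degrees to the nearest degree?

101°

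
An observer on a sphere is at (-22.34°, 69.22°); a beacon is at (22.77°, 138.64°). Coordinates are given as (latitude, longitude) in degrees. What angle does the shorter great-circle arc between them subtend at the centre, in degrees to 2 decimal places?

Let φ₁ = -0.3899 rad, φ₂ = 0.3974 rad, and Δλ = 1.2116 rad.
cos c = sin φ₁ sin φ₂ + cos φ₁ cos φ₂ cos Δλ = (-0.3801)(0.3870) + (0.9249)(0.9221)(0.3515) = 0.15268,
so c = arccos(0.15268) = 1.41752 rad.
So the angular separation is 81.22°.

81.22°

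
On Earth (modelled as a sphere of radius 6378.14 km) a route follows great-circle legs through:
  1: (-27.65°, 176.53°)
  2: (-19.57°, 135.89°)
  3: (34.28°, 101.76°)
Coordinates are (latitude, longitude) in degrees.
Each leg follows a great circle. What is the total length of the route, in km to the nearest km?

11222 km

Leg 1→2: central angle 0.6620 rad, distance 4222.2 km.
Leg 2→3: central angle 1.0975 rad, distance 7000.1 km.
Total: 4222.2 + 7000.1 ≈ 11222 km.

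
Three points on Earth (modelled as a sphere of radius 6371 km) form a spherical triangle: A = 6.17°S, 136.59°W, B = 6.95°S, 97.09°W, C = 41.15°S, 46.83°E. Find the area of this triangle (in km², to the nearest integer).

55375904 km²

Side lengths (central angles): a = 2.1229, b = 2.3139, c = 0.6848 rad; semiperimeter s = 2.5608.
By l'Huilier's theorem, tan(E/4) = √[tan(s/2) tan((s−a)/2) tan((s−b)/2) tan((s−c)/2)], giving spherical excess E = 1.3643 rad.
Area = E·R² = 1.3643 × (6371)² ≈ 55375904 km².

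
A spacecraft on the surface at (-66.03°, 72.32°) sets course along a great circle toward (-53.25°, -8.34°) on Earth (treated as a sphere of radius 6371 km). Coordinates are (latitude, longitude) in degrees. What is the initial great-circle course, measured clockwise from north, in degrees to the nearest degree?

248°

Δλ = -80.660° = -1.4078 rad.
y = sin Δλ · cos φ₂ = (-0.9867)(0.5983) = -0.5904
x = cos φ₁ sin φ₂ − sin φ₁ cos φ₂ cos Δλ = (0.4063)(-0.8013) − (-0.9138)(0.5983)(0.1623) = -0.2368
θ = atan2(y, x) = -111.85°; adding 360° gives 248°.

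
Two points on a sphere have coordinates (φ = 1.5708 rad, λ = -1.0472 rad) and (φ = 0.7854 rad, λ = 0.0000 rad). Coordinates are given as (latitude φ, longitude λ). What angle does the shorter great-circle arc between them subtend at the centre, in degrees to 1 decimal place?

45.0°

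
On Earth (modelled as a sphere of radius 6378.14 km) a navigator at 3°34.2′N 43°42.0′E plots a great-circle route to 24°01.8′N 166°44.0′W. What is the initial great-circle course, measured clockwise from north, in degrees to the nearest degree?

With φ₁ = 0.0623, φ₂ = 0.4194, Δλ = 2.6104 rad, the forward-azimuth formula gives
θ = atan2( sin Δλ cos φ₂ , cos φ₁ sin φ₂ − sin φ₁ cos φ₂ cos Δλ ) = atan2(0.4626, 0.4555) = 45.45°.
So the initial bearing is 45°.

45°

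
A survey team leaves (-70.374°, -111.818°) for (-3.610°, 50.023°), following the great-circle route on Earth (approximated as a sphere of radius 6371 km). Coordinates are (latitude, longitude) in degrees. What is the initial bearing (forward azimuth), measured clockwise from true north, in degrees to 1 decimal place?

161.2°

With φ₁ = -1.2283, φ₂ = -0.0630, Δλ = 2.8247 rad, the forward-azimuth formula gives
θ = atan2( sin Δλ cos φ₂ , cos φ₁ sin φ₂ − sin φ₁ cos φ₂ cos Δλ ) = atan2(0.3110, -0.9144) = 161.21°.
So the initial bearing is 161.2°.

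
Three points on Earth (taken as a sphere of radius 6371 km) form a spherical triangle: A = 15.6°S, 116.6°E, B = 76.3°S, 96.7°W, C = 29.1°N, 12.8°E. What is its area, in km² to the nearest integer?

107521641 km²

Side lengths (central angles): a = 2.1431, b = 1.9087, c = 1.5001 rad; semiperimeter s = 2.7760.
By l'Huilier's theorem, tan(E/4) = √[tan(s/2) tan((s−a)/2) tan((s−b)/2) tan((s−c)/2)], giving spherical excess E = 2.6490 rad.
Area = E·R² = 2.6490 × (6371)² ≈ 107521641 km².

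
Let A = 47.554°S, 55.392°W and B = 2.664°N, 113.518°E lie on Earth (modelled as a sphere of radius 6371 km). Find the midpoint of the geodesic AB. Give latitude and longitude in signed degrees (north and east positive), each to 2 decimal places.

Central angle δ = 2.3404 rad. Interpolating on the sphere with fraction f = 0.5:
P = [sin((1−f)δ)·A + sin(fδ)·B] / sin δ = 1.2822·A + 1.2822·B in Cartesian coordinates,
giving P = (-0.0196, 0.4622, -0.8866), i.e. latitude -62.44°, longitude 92.43°.

-62.44°, 92.43°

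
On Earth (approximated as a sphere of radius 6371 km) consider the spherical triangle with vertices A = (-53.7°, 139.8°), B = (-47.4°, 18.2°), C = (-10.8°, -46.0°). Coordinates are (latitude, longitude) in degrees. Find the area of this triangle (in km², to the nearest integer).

Side lengths (central angles): a = 1.1293, b = 2.0126, c = 1.1775 rad; semiperimeter s = 2.1597.
By l'Huilier's theorem, tan(E/4) = √[tan(s/2) tan((s−a)/2) tan((s−b)/2) tan((s−c)/2)], giving spherical excess E = 0.8060 rad.
Area = E·R² = 0.8060 × (6371)² ≈ 32715707 km².

32715707 km²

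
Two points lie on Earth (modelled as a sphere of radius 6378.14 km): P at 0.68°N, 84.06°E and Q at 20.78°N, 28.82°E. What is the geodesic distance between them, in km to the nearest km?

6401 km

In radians: φ₁ = 0.0119, φ₂ = 0.3627, Δλ = -55.240° = -0.9641 rad.
cos c = sin φ₁ sin φ₂ + cos φ₁ cos φ₂ cos Δλ = (0.0119)(0.3548) + (0.9999)(0.9349)(0.5701) = 0.53723,
so c = arccos(0.53723) = 1.00365 rad.
Distance = R·c = 6378.14 × 1.0037 ≈ 6401 km.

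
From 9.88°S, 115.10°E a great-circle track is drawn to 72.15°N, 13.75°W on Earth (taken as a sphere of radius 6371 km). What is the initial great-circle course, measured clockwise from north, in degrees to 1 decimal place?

Δλ = -128.850° = -2.2489 rad.
y = sin Δλ · cos φ₂ = (-0.7788)(0.3065) = -0.2387
x = cos φ₁ sin φ₂ − sin φ₁ cos φ₂ cos Δλ = (0.9852)(0.9519) − (-0.1716)(0.3065)(-0.6273) = 0.9048
θ = atan2(y, x) = -14.78°; adding 360° gives 345.2°.

345.2°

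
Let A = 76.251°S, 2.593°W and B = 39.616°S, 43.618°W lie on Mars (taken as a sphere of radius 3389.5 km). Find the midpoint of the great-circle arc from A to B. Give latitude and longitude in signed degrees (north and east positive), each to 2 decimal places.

-59.12°, -34.29°

The central angle between A and B is δ = 0.7113 rad.
With f = 0.5, the slerp weights are sin((1−f)δ)/sin δ = 0.5334 and sin(fδ)/sin δ = 0.5334.
Weighted sum of the unit vectors: (0.5334)·(0.2374,-0.0108,-0.9713) + (0.5334)·(0.5577,-0.5314,-0.6376) = (0.4241, -0.2892, -0.8582).
Converting back: φ = atan2(z, √(x²+y²)) = -59.12°, λ = atan2(y, x) = -34.29°.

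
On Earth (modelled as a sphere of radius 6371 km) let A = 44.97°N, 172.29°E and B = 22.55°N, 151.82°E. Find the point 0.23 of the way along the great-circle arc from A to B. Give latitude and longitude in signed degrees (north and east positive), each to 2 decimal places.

Central angle δ = 0.4882 rad. Interpolating on the sphere with fraction f = 0.23:
P = [sin((1−f)δ)·A + sin(fδ)·B] / sin δ = 0.7827·A + 0.2389·B in Cartesian coordinates,
giving P = (-0.7432, 0.1785, 0.6448), i.e. latitude 40.15°, longitude 166.50°.

40.15°, 166.50°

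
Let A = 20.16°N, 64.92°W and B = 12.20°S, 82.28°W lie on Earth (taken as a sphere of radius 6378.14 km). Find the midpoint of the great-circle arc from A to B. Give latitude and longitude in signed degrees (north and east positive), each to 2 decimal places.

The central angle between A and B is δ = 0.6386 rad.
With f = 0.5, the slerp weights are sin((1−f)δ)/sin δ = 0.5266 and sin(fδ)/sin δ = 0.5266.
Weighted sum of the unit vectors: (0.5266)·(0.3979,-0.8502,0.3446) + (0.5266)·(0.1313,-0.9686,-0.2113) = (0.2787, -0.9578, 0.0702).
Converting back: φ = atan2(z, √(x²+y²)) = 4.03°, λ = atan2(y, x) = -73.78°.

4.03°, -73.78°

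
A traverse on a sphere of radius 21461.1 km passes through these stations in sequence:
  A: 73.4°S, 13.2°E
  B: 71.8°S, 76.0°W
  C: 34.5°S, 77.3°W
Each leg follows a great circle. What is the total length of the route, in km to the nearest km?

Leg A→B: central angle 0.4236 rad, distance 9090.4 km.
Leg B→C: central angle 0.6511 rad, distance 13973.7 km.
Total: 9090.4 + 13973.7 ≈ 23064 km.

23064 km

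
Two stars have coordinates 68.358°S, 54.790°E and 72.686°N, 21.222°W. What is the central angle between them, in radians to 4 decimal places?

2.6077 rad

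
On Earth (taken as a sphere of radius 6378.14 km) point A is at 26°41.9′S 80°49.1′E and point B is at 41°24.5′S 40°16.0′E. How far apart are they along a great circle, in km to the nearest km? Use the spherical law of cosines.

4037 km

In radians: φ₁ = -0.4660, φ₂ = -0.7227, Δλ = -40.552° = -0.7078 rad.
cos c = sin φ₁ sin φ₂ + cos φ₁ cos φ₂ cos Δλ = (-0.4493)(-0.6614) + (0.8934)(0.7500)(0.7598) = 0.80629,
so c = arccos(0.80629) = 0.63294 rad.
Distance = R·c = 6378.14 × 0.6329 ≈ 4037 km.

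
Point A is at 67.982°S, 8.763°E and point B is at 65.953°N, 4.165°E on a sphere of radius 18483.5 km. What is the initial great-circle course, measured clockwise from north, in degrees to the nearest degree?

357°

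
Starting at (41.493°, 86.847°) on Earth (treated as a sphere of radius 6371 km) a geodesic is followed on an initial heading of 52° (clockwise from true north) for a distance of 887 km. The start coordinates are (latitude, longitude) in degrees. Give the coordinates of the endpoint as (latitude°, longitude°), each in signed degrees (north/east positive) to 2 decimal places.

Angular distance δ = d/R = 887/6371 = 0.13922 rad; initial bearing θ = 0.9076 rad.
sin φ₂ = sin φ₁ cos δ + cos φ₁ sin δ cos θ = (0.6625)(0.9903) + (0.7490)(0.1388)(0.6157) = 0.7201, so φ₂ = 46.06°.
Δλ = atan2(sin θ sin δ cos φ₁, cos δ − sin φ₁ sin φ₂) = atan2(0.0819, 0.5132) = 9.068°.
λ₂ = 86.847° + 9.068° = 95.92°.

46.06°, 95.92°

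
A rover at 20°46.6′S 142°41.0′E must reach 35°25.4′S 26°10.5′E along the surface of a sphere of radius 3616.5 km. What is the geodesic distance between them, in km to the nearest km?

Let φ₁ = -0.3626 rad, φ₂ = -0.6183 rad, and Δλ = -2.0335 rad.
Haversine: a = sin²(Δφ/2) + cos φ₁ cos φ₂ sin²(Δλ/2) = 0.0162 + (0.9350)(0.8149)(0.7232) = 0.56723.
Central angle c = 2·arcsin(√a) = 1.70566 rad.
Distance = R·c = 3616.5 × 1.7057 ≈ 6169 km.

6169 km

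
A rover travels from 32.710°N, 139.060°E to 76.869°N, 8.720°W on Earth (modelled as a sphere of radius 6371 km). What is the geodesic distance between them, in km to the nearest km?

In radians: φ₁ = 0.5709, φ₂ = 1.3416, Δλ = -147.780° = -2.5792 rad.
Haversine: a = sin²(Δφ/2) + cos φ₁ cos φ₂ sin²(Δλ/2) = 0.1413 + (0.8414)(0.2272)(0.9230) = 0.31773.
Central angle c = 2·arcsin(√a) = 1.19766 rad.
Distance = R·c = 6371 × 1.1977 ≈ 7630 km.

7630 km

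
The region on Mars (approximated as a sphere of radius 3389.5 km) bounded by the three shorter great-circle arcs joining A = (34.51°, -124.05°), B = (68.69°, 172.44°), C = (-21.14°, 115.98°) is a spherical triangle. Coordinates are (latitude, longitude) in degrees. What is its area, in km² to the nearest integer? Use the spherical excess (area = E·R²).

Side lengths (central angles): a = 1.7201, b = 2.1997, c = 0.8481 rad; semiperimeter s = 2.3839.
By l'Huilier's theorem, tan(E/4) = √[tan(s/2) tan((s−a)/2) tan((s−b)/2) tan((s−c)/2)], giving spherical excess E = 1.0844 rad.
Area = E·R² = 1.0844 × (3389.5)² ≈ 12458208 km².

12458208 km²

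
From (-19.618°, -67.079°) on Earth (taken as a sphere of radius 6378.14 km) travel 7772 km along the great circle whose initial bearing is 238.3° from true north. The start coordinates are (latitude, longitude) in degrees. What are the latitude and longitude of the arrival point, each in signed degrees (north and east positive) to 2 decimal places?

Angular distance δ = d/R = 7772/6378.14 = 1.21854 rad; initial bearing θ = 4.1591 rad.
sin φ₂ = sin φ₁ cos δ + cos φ₁ sin δ cos θ = (-0.3357)(0.3450) + (0.9420)(0.9386)(-0.5255) = -0.5804, so φ₂ = -35.48°.
Δλ = atan2(sin θ sin δ cos φ₁, cos δ − sin φ₁ sin φ₂) = atan2(-0.7522, 0.1501) = -78.712°.
λ₂ = -67.079° − 78.712° = -145.79°.

-35.48°, -145.79°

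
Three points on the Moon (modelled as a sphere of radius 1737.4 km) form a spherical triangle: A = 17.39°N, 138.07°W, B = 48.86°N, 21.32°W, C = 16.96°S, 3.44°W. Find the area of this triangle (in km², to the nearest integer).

Side lengths (central angles): a = 1.1819, b = 2.3868, c = 1.6283 rad; semiperimeter s = 2.5985.
By l'Huilier's theorem, tan(E/4) = √[tan(s/2) tan((s−a)/2) tan((s−b)/2) tan((s−c)/2)], giving spherical excess E = 1.5737 rad.
Area = E·R² = 1.5737 × (1737.4)² ≈ 4750379 km².

4750379 km²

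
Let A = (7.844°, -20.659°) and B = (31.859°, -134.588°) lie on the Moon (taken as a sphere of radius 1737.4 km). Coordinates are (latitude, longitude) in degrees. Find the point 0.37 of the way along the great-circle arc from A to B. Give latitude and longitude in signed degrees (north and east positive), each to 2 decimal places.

28.39°, -55.94°

Central angle δ = 1.8434 rad. Interpolating on the sphere with fraction f = 0.37:
P = [sin((1−f)δ)·A + sin(fδ)·B] / sin δ = 0.9525·A + 0.6546·B in Cartesian coordinates,
giving P = (0.4926, -0.7288, 0.4755), i.e. latitude 28.39°, longitude -55.94°.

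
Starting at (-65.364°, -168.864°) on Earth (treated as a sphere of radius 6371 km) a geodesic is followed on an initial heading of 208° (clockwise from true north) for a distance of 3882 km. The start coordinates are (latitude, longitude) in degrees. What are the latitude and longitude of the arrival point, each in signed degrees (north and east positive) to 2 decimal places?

Angular distance δ = d/R = 3882/6371 = 0.60932 rad; initial bearing θ = 3.6303 rad.
sin φ₂ = sin φ₁ cos δ + cos φ₁ sin δ cos θ = (-0.9090)(0.8200) + (0.4169)(0.5723)(-0.8829) = -0.9560, so φ₂ = -72.95°.
Δλ = atan2(sin θ sin δ cos φ₁, cos δ − sin φ₁ sin φ₂) = atan2(-0.1120, -0.0490) = -113.619°.
λ₂ = -168.864° − 113.619° = -282.48° → 77.52° after wrapping to (−180°, 180°].

-72.95°, 77.52°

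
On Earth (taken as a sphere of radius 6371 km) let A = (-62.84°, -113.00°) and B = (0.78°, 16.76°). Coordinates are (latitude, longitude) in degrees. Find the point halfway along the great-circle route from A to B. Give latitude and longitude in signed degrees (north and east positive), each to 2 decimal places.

The central angle between A and B is δ = 1.8797 rad.
With f = 0.5, the slerp weights are sin((1−f)δ)/sin δ = 0.8476 and sin(fδ)/sin δ = 0.8476.
Weighted sum of the unit vectors: (0.8476)·(-0.1784,-0.4202,-0.8897) + (0.8476)·(0.9574,0.2883,0.0136) = (0.6603, -0.1118, -0.7426).
Converting back: φ = atan2(z, √(x²+y²)) = -47.95°, λ = atan2(y, x) = -9.61°.

-47.95°, -9.61°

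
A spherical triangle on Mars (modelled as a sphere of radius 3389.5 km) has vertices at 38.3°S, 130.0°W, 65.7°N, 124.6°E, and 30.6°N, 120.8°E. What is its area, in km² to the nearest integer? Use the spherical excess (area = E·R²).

13961322 km²

Side lengths (central angles): a = 0.6140, b = 2.1384, c = 2.2792 rad; semiperimeter s = 2.5158.
By l'Huilier's theorem, tan(E/4) = √[tan(s/2) tan((s−a)/2) tan((s−b)/2) tan((s−c)/2)], giving spherical excess E = 1.2152 rad.
Area = E·R² = 1.2152 × (3389.5)² ≈ 13961322 km².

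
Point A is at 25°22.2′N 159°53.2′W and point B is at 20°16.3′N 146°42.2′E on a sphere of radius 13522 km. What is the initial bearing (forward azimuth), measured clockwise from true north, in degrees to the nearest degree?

276°

Δλ = -53.410° = -0.9322 rad.
y = sin Δλ · cos φ₂ = (-0.8029)(0.9381) = -0.7532
x = cos φ₁ sin φ₂ − sin φ₁ cos φ₂ cos Δλ = (0.9036)(0.3465) − (0.4285)(0.9381)(0.5961) = 0.0735
θ = atan2(y, x) = -84.43°; adding 360° gives 276°.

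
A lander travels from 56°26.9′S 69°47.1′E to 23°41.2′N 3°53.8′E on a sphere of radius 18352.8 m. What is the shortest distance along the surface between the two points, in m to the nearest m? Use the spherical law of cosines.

In radians: φ₁ = -0.9852, φ₂ = 0.4134, Δλ = -65.888° = -1.1500 rad.
cos c = sin φ₁ sin φ₂ + cos φ₁ cos φ₂ cos Δλ = (-0.8334)(0.4017) + (0.5527)(0.9158)(0.4085) = -0.12804,
so c = arccos(-0.12804) = 1.69919 rad.
Distance = R·c = 18352.8 × 1.6992 ≈ 31185 m.

31185 m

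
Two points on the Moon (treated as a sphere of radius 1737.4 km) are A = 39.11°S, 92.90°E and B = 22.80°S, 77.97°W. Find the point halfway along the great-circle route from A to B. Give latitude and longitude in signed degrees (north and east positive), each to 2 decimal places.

-78.97°, -39.64°

The central angle between A and B is δ = 2.0508 rad.
With f = 0.5, the slerp weights are sin((1−f)δ)/sin δ = 0.9639 and sin(fδ)/sin δ = 0.9639.
Weighted sum of the unit vectors: (0.9639)·(-0.0393,0.7749,-0.6308) + (0.9639)·(0.1921,-0.9016,-0.3875) = (0.1474, -0.1221, -0.9815).
Converting back: φ = atan2(z, √(x²+y²)) = -78.97°, λ = atan2(y, x) = -39.64°.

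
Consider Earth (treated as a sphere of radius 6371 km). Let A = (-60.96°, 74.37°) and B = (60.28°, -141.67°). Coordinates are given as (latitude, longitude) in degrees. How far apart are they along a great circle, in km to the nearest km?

18072 km

With latitudes φ₁ = -60.960°, φ₂ = 60.280° and longitude difference Δλ = 143.960°:
Haversine: a = sin²(Δφ/2) + cos φ₁ cos φ₂ sin²(Δλ/2) = 0.7593 + (0.4854)(0.4958)(0.9043) = 0.97694.
Central angle c = 2·arcsin(√a) = 2.83667 rad.
Distance = R·c = 6371 × 2.8367 ≈ 18072 km.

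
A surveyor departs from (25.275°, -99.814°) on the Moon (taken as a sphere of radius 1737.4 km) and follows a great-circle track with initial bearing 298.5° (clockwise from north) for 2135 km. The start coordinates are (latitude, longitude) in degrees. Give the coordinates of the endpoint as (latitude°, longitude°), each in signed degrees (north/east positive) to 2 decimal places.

33.34°, 177.84°

Angular distance δ = d/R = 2135/1737.4 = 1.22885 rad; initial bearing θ = 5.2098 rad.
sin φ₂ = sin φ₁ cos δ + cos φ₁ sin δ cos θ = (0.4270)(0.3353) + (0.9043)(0.9421)(0.4772) = 0.5497, so φ₂ = 33.34°.
Δλ = atan2(sin θ sin δ cos φ₁, cos δ − sin φ₁ sin φ₂) = atan2(-0.7487, 0.1006) = -82.344°.
λ₂ = -99.814° − 82.344° = -182.16° → 177.84° after wrapping to (−180°, 180°].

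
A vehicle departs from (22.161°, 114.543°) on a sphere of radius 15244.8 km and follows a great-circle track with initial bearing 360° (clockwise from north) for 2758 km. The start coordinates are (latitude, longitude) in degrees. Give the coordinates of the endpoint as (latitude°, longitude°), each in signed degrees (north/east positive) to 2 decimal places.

Angular distance δ = d/R = 2758/15244.8 = 0.18091 rad; initial bearing θ = 6.2832 rad.
sin φ₂ = sin φ₁ cos δ + cos φ₁ sin δ cos θ = (0.3772)(0.9837) + (0.9261)(0.1799)(1.0000) = 0.5377, so φ₂ = 32.53°.
Δλ = atan2(sin θ sin δ cos φ₁, cos δ − sin φ₁ sin φ₂) = atan2(-0.0000, 0.7809) = -0.000°.
λ₂ = 114.543° − 0.000° = 114.54°.

32.53°, 114.54°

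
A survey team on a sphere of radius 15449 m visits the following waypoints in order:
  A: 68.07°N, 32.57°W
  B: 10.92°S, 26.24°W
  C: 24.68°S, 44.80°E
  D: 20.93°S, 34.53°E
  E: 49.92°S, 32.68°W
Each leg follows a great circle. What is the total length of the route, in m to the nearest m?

58573 m

Leg A→B: central angle 1.3809 rad, distance 21333.7 m.
Leg B→C: central angle 1.1929 rad, distance 18428.8 m.
Leg C→D: central angle 0.1777 rad, distance 2744.5 m.
Leg D→E: central angle 1.0399 rad, distance 16066.0 m.
Total: 21333.7 + 18428.8 + 2744.5 + 16066.0 ≈ 58573 m.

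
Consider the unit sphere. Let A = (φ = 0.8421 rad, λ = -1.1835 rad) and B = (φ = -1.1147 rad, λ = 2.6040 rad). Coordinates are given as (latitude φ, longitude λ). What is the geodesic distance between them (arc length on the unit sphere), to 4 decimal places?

2.6998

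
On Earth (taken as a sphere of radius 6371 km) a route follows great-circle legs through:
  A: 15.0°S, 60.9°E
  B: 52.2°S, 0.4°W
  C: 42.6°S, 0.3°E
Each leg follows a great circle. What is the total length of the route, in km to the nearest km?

7822 km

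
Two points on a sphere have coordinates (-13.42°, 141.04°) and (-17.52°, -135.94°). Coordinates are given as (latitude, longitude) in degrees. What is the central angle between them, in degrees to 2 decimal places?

79.48°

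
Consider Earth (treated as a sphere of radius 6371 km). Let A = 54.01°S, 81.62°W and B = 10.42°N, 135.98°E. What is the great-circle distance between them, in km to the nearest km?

In radians: φ₁ = -0.9427, φ₂ = 0.1819, Δλ = -142.400° = -2.4853 rad.
cos c = sin φ₁ sin φ₂ + cos φ₁ cos φ₂ cos Δλ = (-0.8091)(0.1809) + (0.5876)(0.9835)(-0.7923) = -0.60425,
so c = arccos(-0.60425) = 2.21961 rad.
Distance = R·c = 6371 × 2.2196 ≈ 14141 km.

14141 km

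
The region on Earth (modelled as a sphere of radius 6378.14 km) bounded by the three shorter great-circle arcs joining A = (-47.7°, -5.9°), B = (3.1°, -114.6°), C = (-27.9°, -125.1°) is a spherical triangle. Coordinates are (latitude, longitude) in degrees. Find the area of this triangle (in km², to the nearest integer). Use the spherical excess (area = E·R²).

Side lengths (central angles): a = 0.5691, b = 1.5148, c = 1.8291 rad; semiperimeter s = 1.9565.
By l'Huilier's theorem, tan(E/4) = √[tan(s/2) tan((s−a)/2) tan((s−b)/2) tan((s−c)/2)], giving spherical excess E = 0.5289 rad.
Area = E·R² = 0.5289 × (6378.14)² ≈ 21516604 km².

21516604 km²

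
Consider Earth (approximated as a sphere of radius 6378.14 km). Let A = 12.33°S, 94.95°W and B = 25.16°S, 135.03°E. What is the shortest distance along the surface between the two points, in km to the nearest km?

With latitudes φ₁ = -12.330°, φ₂ = -25.160° and longitude difference Δλ = -130.020°:
cos c = sin φ₁ sin φ₂ + cos φ₁ cos φ₂ cos Δλ = (-0.2135)(-0.4251) + (0.9769)(0.9051)(-0.6431) = -0.47783,
so c = arccos(-0.47783) = 2.06898 rad.
Distance = R·c = 6378.14 × 2.0690 ≈ 13196 km.

13196 km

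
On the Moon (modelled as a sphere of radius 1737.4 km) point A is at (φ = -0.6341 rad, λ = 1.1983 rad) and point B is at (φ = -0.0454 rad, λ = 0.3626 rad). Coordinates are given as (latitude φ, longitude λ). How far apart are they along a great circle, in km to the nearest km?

1683 km

In radians: φ₁ = -0.6341, φ₂ = -0.0454, Δλ = -47.882° = -0.8357 rad.
Haversine: a = sin²(Δφ/2) + cos φ₁ cos φ₂ sin²(Δλ/2) = 0.0842 + (0.8056)(0.9990)(0.1647) = 0.21669.
Central angle c = 2·arcsin(√a) = 0.96840 rad.
Distance = R·c = 1737.4 × 0.9684 ≈ 1683 km.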